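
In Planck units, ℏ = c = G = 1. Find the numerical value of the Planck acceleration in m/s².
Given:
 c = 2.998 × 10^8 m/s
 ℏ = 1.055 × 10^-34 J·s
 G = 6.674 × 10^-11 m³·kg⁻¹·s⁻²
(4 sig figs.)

From ℏ = c = G = 1 the acceleration scale is a_P = √(c⁷/(ℏG)).
  = √(3.092 × 10^103)
  = 5.560 × 10^51 m/s²

5.560 × 10^51 m/s²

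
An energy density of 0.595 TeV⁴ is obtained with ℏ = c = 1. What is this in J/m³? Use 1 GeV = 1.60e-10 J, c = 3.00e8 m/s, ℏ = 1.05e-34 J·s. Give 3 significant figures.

[E]/[L]³ = [E]⁴/(ℏc)³; restore (ℏc)⁻³.
1 GeV⁴ → 1/(ℏc)³ × (1 GeV in J)⁴ = 2.10e37 J/m³.
Convert the energy scale: 0.595 TeV⁴ = 5.95e11 GeV⁴.
Result: 5.95e11 × 2.10e37 = 1.25e49 J/m³.

1.25e49 J/m³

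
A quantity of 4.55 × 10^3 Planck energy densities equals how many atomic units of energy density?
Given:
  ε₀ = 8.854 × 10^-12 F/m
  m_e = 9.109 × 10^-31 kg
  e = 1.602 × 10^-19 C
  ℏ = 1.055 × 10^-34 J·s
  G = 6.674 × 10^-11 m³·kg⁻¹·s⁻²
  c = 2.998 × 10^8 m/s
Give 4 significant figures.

7.196 × 10^103

Planck energy density: u_P = c⁷/(ℏG²) = 4.632 × 10^113 J/m³
atomic unit of energy density: u_au = E_h/a₀³ = m_e⁴e¹⁰/((4πε₀)⁵ℏ⁸) = 2.929 × 10^13 J/m³
4.55 × 10^3 × 4.632 × 10^113 / 2.929 × 10^13 = 7.196 × 10^103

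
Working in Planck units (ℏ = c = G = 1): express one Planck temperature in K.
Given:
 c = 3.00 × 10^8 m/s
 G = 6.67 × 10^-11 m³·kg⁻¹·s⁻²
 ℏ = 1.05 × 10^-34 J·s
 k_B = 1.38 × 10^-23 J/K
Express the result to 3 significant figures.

1.42 × 10^32 K

Dimensional analysis gives T_P = √(ℏc⁵/G) / k_B.
  = √(3.83 × 10^18) × 7.25 × 10^22
  = 1.42 × 10^32 K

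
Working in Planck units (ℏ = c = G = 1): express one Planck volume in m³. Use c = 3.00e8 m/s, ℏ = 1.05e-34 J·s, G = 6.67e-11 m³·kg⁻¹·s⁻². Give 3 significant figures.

Dimensional analysis gives V_P = (ℏG/c³)^(3/2).
  = √(1.75e-209)
  = 4.18e-105 m³

4.18e-105 m³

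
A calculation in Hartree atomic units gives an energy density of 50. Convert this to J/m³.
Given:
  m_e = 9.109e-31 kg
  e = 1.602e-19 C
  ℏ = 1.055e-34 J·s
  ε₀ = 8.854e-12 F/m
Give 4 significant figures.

One atomic unit of energy density: u_au = E_h/a₀³ = m_e⁴e¹⁰/((4πε₀)⁵ℏ⁸) = 2.929e13 J/m³.
50 × 2.929e13 J/m³ = 1.465e15 J/m³

1.465e15 J/m³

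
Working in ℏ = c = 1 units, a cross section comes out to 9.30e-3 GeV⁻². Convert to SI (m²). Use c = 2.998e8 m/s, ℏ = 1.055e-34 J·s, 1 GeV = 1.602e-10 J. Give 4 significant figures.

Area is [L]² = [E]⁻²·(ℏc)²; restore (ℏc)².
1 GeV⁻² → (ℏc)² × (1 GeV in J)⁻² = 3.898e-32 m².
Result: 9.30e-3 × 3.898e-32 = 3.625e-34 m².

3.625e-34 m²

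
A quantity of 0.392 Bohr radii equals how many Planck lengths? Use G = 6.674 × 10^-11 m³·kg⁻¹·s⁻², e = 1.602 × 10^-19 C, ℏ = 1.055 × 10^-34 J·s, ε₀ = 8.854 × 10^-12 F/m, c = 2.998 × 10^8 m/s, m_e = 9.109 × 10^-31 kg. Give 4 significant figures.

Bohr radius: a₀ = 4πε₀ℏ²/(m_e e²) = 5.297 × 10^-11 m
Planck length: ℓ_P = √(ℏG/c³) = 1.616 × 10^-35 m
0.392 × 5.297 × 10^-11 / 1.616 × 10^-35 = 1.285 × 10^24

1.285 × 10^24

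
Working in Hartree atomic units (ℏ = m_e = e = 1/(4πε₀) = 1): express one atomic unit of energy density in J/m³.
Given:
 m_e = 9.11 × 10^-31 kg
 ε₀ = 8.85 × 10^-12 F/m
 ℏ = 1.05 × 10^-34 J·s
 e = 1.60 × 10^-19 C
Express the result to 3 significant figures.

The unique combination of the constants set to 1 with dimensions of energy density is u_au = E_h/a₀³ = m_e⁴e¹⁰/((4πε₀)⁵ℏ⁸).
E_h = 4.38 × 10^-18 J
a₀ = 5.26 × 10^-11 m
E_h/a₀³ = 3.01 × 10^13 J/m³

3.01 × 10^13 J/m³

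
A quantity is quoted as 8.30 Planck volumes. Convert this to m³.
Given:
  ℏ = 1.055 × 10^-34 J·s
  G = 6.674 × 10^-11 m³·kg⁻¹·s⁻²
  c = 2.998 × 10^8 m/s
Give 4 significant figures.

One Planck volume: V_P = (ℏG/c³)^(3/2) = 4.224 × 10^-105 m³.
8.30 × 4.224 × 10^-105 m³ = 3.506 × 10^-104 m³

3.506 × 10^-104 m³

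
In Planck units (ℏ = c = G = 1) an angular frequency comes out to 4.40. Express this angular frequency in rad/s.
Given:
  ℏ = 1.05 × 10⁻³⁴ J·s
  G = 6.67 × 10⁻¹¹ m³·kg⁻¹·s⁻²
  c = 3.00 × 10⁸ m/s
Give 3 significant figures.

8.20 × 10⁴³ rad/s

One Planck angular frequency: ω_P = √(c⁵/(ℏG)) = 1.86 × 10⁴³ rad/s.
4.40 × 1.86 × 10⁴³ rad/s = 8.20 × 10⁴³ rad/s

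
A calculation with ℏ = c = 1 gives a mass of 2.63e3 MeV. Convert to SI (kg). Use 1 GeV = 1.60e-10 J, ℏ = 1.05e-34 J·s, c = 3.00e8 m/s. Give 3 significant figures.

Mass is [E]/c²; divide by c².
1 GeV → 1/c² × (1 GeV in J) = 1.78e-27 kg.
Convert the energy scale: 2.63e3 MeV = 2.63 GeV.
Result: 2.63 × 1.78e-27 = 4.68e-27 kg.

4.68e-27 kg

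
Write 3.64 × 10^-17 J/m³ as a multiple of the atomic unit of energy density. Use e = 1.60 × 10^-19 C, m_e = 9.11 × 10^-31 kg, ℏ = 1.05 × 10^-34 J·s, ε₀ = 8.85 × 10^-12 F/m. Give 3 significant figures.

atomic unit of energy density: u_au = E_h/a₀³ = m_e⁴e¹⁰/((4πε₀)⁵ℏ⁸) = 3.01 × 10^13 J/m³.
3.64 × 10^-17 / 3.01 × 10^13 = 1.21 × 10^-30

1.21 × 10^-30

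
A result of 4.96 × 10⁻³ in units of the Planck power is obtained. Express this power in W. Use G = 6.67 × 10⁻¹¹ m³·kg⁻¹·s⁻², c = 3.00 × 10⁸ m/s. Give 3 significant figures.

1.81 × 10⁵⁰ W

One Planck power: P_P = c⁵/G = 3.64 × 10⁵² W.
4.96 × 10⁻³ × 3.64 × 10⁵² W = 1.81 × 10⁵⁰ W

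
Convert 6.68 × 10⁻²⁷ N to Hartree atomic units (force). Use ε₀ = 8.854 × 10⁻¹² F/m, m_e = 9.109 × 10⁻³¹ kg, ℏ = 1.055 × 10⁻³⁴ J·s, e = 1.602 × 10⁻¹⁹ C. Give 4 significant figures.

8.127 × 10⁻²⁰

atomic unit of force: F_au = E_h/a₀ = m_e²e⁶/((4πε₀)³ℏ⁴) = 8.220 × 10⁻⁸ N.
6.68 × 10⁻²⁷ / 8.220 × 10⁻⁸ = 8.127 × 10⁻²⁰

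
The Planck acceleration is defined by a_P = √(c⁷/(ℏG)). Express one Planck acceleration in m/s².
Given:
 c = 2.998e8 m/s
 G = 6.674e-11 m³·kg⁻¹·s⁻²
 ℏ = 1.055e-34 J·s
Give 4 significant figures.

5.560e51 m/s²

a_P = √(c⁷/(ℏG))
  = √(3.092e103)
  = 5.560e51 m/s²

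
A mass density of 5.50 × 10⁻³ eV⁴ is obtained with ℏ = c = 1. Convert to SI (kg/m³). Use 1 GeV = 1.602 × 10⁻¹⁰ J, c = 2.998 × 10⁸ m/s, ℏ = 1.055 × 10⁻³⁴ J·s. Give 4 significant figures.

1.274 × 10⁻¹⁸ kg/m³

Mass density is [E]/(c²[L]³) = [E]⁴/(ℏ³c⁵).
1 GeV⁴ → 1/(ℏ³c⁵) × (1 GeV in J)⁴ = 2.316 × 10²⁰ kg/m³.
Convert the energy scale: 5.50 × 10⁻³ eV⁴ = 5.50 × 10⁻³⁹ GeV⁴.
Result: 5.50 × 10⁻³⁹ × 2.316 × 10²⁰ = 1.274 × 10⁻¹⁸ kg/m³.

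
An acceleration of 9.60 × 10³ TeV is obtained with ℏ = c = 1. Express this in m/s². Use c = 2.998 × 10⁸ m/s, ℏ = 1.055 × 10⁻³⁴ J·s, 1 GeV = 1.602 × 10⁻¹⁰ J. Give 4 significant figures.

4.370 × 10³⁹ m/s²

Acceleration is [L]/[T]² = c·[E]/ℏ.
1 GeV → c/ℏ × (1 GeV in J) = 4.552 × 10³² m/s².
Convert the energy scale: 9.60 × 10³ TeV = 9.60 × 10⁶ GeV.
Result: 9.60 × 10⁶ × 4.552 × 10³² = 4.370 × 10³⁹ m/s².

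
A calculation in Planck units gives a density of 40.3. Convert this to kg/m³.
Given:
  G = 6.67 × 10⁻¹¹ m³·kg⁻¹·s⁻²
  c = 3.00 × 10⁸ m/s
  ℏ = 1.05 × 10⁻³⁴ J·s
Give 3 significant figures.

2.10 × 10⁹⁸ kg/m³

One Planck density: ρ_P = c⁵/(ℏG²) = 5.20 × 10⁹⁶ kg/m³.
40.3 × 5.20 × 10⁹⁶ kg/m³ = 2.10 × 10⁹⁸ kg/m³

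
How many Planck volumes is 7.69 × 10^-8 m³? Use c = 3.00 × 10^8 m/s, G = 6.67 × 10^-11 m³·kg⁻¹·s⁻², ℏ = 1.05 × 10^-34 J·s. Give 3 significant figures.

1.84 × 10^97

Planck volume: V_P = (ℏG/c³)^(3/2) = 4.18 × 10^-105 m³.
7.69 × 10^-8 / 4.18 × 10^-105 = 1.84 × 10^97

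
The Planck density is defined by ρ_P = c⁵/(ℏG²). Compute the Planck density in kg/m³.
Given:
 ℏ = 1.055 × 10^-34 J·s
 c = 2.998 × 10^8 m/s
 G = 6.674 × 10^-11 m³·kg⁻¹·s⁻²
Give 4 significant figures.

5.154 × 10^96 kg/m³

ρ_P = c⁵/(ℏG²)
  = 2.422 × 10^42 / 4.699 × 10^-55
  = 5.154 × 10^96 kg/m³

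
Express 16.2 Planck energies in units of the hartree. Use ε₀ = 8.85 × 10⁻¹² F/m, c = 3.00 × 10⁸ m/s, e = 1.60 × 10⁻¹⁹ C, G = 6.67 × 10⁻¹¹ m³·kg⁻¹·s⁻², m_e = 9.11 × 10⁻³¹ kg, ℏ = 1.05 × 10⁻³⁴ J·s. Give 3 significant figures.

7.24 × 10²⁷

Planck energy: E_P = √(ℏc⁵/G) = 1.96 × 10⁹ J
hartree: E_h = m_e e⁴/(4πε₀ℏ)² = 4.38 × 10⁻¹⁸ J
16.2 × 1.96 × 10⁹ / 4.38 × 10⁻¹⁸ = 7.24 × 10²⁷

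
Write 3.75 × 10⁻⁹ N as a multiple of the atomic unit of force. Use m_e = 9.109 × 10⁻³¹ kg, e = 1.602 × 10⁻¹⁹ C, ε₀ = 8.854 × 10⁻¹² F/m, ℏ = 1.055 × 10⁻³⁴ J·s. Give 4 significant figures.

0.04562

atomic unit of force: F_au = E_h/a₀ = m_e²e⁶/((4πε₀)³ℏ⁴) = 8.220 × 10⁻⁸ N.
3.75 × 10⁻⁹ / 8.220 × 10⁻⁸ = 0.04562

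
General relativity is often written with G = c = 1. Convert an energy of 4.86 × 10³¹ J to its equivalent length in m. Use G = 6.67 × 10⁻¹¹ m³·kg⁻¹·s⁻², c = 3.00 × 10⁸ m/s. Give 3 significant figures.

4.00 × 10⁻¹³ m

Energy → length via G/c⁴.
4.86 × 10³¹ J × (G/c⁴) = 4.00 × 10⁻¹³ m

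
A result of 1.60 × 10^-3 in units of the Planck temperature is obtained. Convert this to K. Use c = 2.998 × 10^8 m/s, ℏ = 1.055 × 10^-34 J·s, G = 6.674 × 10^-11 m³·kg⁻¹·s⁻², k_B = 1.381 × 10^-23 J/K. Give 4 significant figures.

2.267 × 10^29 K

One Planck temperature: T_P = √(ℏc⁵/G) / k_B = 1.417 × 10^32 K.
1.60 × 10^-3 × 1.417 × 10^32 K = 2.267 × 10^29 K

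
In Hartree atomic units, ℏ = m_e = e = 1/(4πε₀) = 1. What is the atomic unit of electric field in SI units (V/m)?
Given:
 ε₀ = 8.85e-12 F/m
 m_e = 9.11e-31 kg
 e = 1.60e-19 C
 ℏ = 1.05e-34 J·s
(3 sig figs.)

From ℏ = m_e = e = 1/(4πε₀) = 1 the electric field scale is E_au = E_h/(e a₀) = m_e²e⁵/((4πε₀)³ℏ⁴).
E_h = 4.38e-18 J
a₀ = 5.26e-11 m
E_h/(e·a₀) = 5.20e11 V/m

5.20e11 V/m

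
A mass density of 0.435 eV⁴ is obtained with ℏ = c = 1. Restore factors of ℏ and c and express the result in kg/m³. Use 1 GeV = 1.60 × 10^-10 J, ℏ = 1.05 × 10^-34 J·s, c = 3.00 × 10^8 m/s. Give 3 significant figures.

1.01 × 10^-16 kg/m³

Mass density is [E]/(c²[L]³) = [E]⁴/(ℏ³c⁵).
1 GeV⁴ → 1/(ℏ³c⁵) × (1 GeV in J)⁴ = 2.33 × 10^20 kg/m³.
Convert the energy scale: 0.435 eV⁴ = 4.35 × 10^-37 GeV⁴.
Result: 4.35 × 10^-37 × 2.33 × 10^20 = 1.01 × 10^-16 kg/m³.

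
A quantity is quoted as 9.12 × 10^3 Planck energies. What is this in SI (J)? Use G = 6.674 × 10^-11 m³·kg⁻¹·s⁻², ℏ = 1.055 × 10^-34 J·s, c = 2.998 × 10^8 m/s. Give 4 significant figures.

1.784 × 10^13 J

One Planck energy: E_P = √(ℏc⁵/G) = 1.957 × 10^9 J.
9.12 × 10^3 × 1.957 × 10^9 J = 1.784 × 10^13 J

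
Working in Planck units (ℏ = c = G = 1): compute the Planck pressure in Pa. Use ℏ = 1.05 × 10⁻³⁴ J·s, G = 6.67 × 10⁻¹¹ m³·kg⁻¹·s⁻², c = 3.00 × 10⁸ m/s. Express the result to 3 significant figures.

4.68 × 10¹¹³ Pa

Dimensional analysis gives p_P = c⁷/(ℏG²).
  = 2.19 × 10⁵⁹ / 4.67 × 10⁻⁵⁵
  = 4.68 × 10¹¹³ Pa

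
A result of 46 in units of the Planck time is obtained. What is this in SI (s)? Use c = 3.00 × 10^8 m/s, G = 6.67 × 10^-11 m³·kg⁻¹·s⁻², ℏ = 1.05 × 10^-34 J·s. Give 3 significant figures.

2.47 × 10^-42 s

One Planck time: t_P = √(ℏG/c⁵) = 5.37 × 10^-44 s.
46 × 5.37 × 10^-44 s = 2.47 × 10^-42 s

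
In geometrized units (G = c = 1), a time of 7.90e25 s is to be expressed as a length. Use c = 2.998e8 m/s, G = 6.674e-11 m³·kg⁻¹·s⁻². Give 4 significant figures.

2.368e34 m

Time → length via c.
7.90e25 s × (c) = 2.368e34 m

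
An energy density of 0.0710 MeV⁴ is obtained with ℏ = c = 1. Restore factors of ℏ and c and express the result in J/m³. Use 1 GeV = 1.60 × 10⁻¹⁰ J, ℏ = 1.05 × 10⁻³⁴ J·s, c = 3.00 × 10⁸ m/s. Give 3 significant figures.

[E]/[L]³ = [E]⁴/(ℏc)³; restore (ℏc)⁻³.
1 GeV⁴ → 1/(ℏc)³ × (1 GeV in J)⁴ = 2.10 × 10³⁷ J/m³.
Convert the energy scale: 0.0710 MeV⁴ = 7.10 × 10⁻¹⁴ GeV⁴.
Result: 7.10 × 10⁻¹⁴ × 2.10 × 10³⁷ = 1.49 × 10²⁴ J/m³.

1.49 × 10²⁴ J/m³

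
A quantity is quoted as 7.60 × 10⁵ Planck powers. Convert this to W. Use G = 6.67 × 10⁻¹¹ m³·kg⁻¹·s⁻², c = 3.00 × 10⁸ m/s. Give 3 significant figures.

One Planck power: P_P = c⁵/G = 3.64 × 10⁵² W.
7.60 × 10⁵ × 3.64 × 10⁵² W = 2.77 × 10⁵⁸ W

2.77 × 10⁵⁸ W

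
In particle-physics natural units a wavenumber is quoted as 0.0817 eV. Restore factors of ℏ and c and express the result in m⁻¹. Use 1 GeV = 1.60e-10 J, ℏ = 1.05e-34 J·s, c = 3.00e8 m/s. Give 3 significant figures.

4.15e5 m⁻¹

Inverse length is [E]/(ℏc).
1 GeV → 1/(ℏc) × (1 GeV in J) = 5.08e15 m⁻¹.
Convert the energy scale: 0.0817 eV = 8.17e-11 GeV.
Result: 8.17e-11 × 5.08e15 = 4.15e5 m⁻¹.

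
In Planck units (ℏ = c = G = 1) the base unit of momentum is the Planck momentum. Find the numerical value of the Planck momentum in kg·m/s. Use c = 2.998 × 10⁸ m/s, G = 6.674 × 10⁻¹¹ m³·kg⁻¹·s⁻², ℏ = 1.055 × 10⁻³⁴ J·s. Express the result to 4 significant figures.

6.527 kg·m/s

p_P = √(ℏc³/G)
  = √(42.60)
  = 6.527 kg·m/s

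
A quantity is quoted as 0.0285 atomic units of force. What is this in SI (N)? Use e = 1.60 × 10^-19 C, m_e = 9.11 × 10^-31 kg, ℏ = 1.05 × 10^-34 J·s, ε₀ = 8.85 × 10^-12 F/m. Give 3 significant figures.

2.37 × 10^-9 N

One atomic unit of force: F_au = E_h/a₀ = m_e²e⁶/((4πε₀)³ℏ⁴) = 8.33 × 10^-8 N.
0.0285 × 8.33 × 10^-8 N = 2.37 × 10^-9 N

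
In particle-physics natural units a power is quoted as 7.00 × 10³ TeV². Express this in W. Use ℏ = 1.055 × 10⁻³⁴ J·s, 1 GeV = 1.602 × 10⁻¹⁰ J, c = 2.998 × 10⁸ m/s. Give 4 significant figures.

Power is [E]/[T] = [E]²/ℏ.
1 GeV² → 1/ℏ × (1 GeV in J)² = 2.433 × 10¹⁴ W.
Convert the energy scale: 7.00 × 10³ TeV² = 7.00 × 10⁹ GeV².
Result: 7.00 × 10⁹ × 2.433 × 10¹⁴ = 1.703 × 10²⁴ W.

1.703 × 10²⁴ W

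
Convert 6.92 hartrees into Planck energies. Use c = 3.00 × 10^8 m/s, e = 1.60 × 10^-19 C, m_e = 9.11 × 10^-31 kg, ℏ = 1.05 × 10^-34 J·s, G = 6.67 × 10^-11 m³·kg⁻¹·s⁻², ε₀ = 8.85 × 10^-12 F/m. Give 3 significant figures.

1.55 × 10^-26

hartree: E_h = m_e e⁴/(4πε₀ℏ)² = 4.38 × 10^-18 J
Planck energy: E_P = √(ℏc⁵/G) = 1.96 × 10^9 J
6.92 × 4.38 × 10^-18 / 1.96 × 10^9 = 1.55 × 10^-26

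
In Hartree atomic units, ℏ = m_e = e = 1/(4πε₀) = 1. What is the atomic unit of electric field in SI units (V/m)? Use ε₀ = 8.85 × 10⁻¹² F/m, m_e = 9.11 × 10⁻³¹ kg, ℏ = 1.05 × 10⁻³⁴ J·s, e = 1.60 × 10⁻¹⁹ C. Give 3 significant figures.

The unique combination of the constants set to 1 with dimensions of electric field is E_au = E_h/(e a₀) = m_e²e⁵/((4πε₀)³ℏ⁴).
E_h = 4.38 × 10⁻¹⁸ J
a₀ = 5.26 × 10⁻¹¹ m
E_h/(e·a₀) = 5.20 × 10¹¹ V/m

5.20 × 10¹¹ V/m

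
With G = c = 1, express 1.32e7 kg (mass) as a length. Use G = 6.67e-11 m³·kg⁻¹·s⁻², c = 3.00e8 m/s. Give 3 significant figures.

9.78e-21 m

In G = c = 1 units mass has dimensions of length; the conversion factor is G/c².
1.32e7 kg × (G/c²) = 9.78e-21 m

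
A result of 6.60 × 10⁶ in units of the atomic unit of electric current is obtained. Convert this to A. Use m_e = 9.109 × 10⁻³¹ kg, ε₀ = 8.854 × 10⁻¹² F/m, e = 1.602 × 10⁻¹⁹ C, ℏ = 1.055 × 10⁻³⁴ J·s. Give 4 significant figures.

4.364 × 10⁴ A

One atomic unit of electric current: I_au = e E_h/ℏ = m_e e⁵/((4πε₀)²ℏ³) = 6.612 × 10⁻³ A.
6.60 × 10⁶ × 6.612 × 10⁻³ A = 4.364 × 10⁴ A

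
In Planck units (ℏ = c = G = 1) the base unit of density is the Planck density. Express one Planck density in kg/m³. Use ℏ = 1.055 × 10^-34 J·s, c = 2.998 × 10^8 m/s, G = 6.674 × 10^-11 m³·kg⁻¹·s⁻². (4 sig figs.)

ρ_P = c⁵/(ℏG²)
  = 2.422 × 10^42 / 4.699 × 10^-55
  = 5.154 × 10^96 kg/m³

5.154 × 10^96 kg/m³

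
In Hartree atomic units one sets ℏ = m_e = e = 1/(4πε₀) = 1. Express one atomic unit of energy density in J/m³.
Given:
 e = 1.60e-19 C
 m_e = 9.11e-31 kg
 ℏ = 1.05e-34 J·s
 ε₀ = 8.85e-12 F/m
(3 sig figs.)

u_au = E_h/a₀³ = m_e⁴e¹⁰/((4πε₀)⁵ℏ⁸)
E_h = 4.38e-18 J
a₀ = 5.26e-11 m
E_h/a₀³ = 3.01e13 J/m³

3.01e13 J/m³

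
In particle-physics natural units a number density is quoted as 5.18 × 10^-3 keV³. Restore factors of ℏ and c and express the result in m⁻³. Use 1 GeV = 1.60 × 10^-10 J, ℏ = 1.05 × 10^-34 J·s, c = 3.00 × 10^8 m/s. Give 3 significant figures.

Number density is [L]⁻³ = [E]³/(ℏc)³.
1 GeV³ → 1/(ℏc)³ × (1 GeV in J)³ = 1.31 × 10^47 m⁻³.
Convert the energy scale: 5.18 × 10^-3 keV³ = 5.18 × 10^-21 GeV³.
Result: 5.18 × 10^-21 × 1.31 × 10^47 = 6.79 × 10^26 m⁻³.

6.79 × 10^26 m⁻³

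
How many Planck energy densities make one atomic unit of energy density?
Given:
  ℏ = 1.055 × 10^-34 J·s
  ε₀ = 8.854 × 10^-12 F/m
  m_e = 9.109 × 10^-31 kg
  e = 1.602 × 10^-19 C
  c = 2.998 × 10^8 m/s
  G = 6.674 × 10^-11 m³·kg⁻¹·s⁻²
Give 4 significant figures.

6.323 × 10^-101

atomic unit of energy density: u_au = E_h/a₀³ = m_e⁴e¹⁰/((4πε₀)⁵ℏ⁸) = 2.929 × 10^13 J/m³
Planck energy density: u_P = c⁷/(ℏG²) = 4.632 × 10^113 J/m³
ratio = 2.929 × 10^13 / 4.632 × 10^113 = 6.323 × 10^-101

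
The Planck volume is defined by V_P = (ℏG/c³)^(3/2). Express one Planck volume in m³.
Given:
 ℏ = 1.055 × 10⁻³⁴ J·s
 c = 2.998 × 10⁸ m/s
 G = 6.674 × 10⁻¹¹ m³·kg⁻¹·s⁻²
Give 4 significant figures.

V_P = (ℏG/c³)^(3/2)
  = √(1.784 × 10⁻²⁰⁹)
  = 4.224 × 10⁻¹⁰⁵ m³

4.224 × 10⁻¹⁰⁵ m³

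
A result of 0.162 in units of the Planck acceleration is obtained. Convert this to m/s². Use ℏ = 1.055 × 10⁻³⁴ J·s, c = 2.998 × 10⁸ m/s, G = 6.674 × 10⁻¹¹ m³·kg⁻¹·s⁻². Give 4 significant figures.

9.008 × 10⁵⁰ m/s²

One Planck acceleration: a_P = √(c⁷/(ℏG)) = 5.560 × 10⁵¹ m/s².
0.162 × 5.560 × 10⁵¹ m/s² = 9.008 × 10⁵⁰ m/s²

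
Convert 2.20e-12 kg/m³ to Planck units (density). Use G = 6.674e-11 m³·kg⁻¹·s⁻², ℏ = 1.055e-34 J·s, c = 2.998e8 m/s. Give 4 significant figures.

Planck density: ρ_P = c⁵/(ℏG²) = 5.154e96 kg/m³.
2.20e-12 / 5.154e96 = 4.269e-109

4.269e-109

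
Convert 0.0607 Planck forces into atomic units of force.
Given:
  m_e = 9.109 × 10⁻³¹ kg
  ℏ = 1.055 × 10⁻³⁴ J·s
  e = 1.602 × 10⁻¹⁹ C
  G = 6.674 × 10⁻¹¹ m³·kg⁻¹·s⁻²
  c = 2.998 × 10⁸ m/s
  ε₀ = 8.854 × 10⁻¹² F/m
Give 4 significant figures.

Planck force: F_P = c⁴/G = 1.210 × 10⁴⁴ N
atomic unit of force: F_au = E_h/a₀ = m_e²e⁶/((4πε₀)³ℏ⁴) = 8.220 × 10⁻⁸ N
0.0607 × 1.210 × 10⁴⁴ / 8.220 × 10⁻⁸ = 8.939 × 10⁴⁹

8.939 × 10⁴⁹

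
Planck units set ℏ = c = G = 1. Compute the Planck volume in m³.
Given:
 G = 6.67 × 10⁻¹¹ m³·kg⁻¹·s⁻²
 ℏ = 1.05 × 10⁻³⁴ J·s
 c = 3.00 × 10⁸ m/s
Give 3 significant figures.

4.18 × 10⁻¹⁰⁵ m³

From ℏ = c = G = 1 the volume scale is V_P = (ℏG/c³)^(3/2).
  = √(1.75 × 10⁻²⁰⁹)
  = 4.18 × 10⁻¹⁰⁵ m³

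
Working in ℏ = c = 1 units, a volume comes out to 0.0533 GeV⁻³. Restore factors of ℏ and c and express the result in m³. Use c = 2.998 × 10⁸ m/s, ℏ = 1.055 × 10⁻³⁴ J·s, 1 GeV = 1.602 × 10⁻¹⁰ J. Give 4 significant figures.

Volume is [L]³ = [E]⁻³·(ℏc)³.
1 GeV⁻³ → (ℏc)³ × (1 GeV in J)⁻³ = 7.696 × 10⁻⁴⁸ m³.
Result: 0.0533 × 7.696 × 10⁻⁴⁸ = 4.102 × 10⁻⁴⁹ m³.

4.102 × 10⁻⁴⁹ m³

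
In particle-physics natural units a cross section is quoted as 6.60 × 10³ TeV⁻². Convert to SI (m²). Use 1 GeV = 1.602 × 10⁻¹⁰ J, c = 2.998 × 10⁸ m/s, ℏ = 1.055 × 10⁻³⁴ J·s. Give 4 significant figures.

2.573 × 10⁻³⁴ m²

Area is [L]² = [E]⁻²·(ℏc)²; restore (ℏc)².
1 GeV⁻² → (ℏc)² × (1 GeV in J)⁻² = 3.898 × 10⁻³² m².
Convert the energy scale: 6.60 × 10³ TeV⁻² = 6.60 × 10⁻³ GeV⁻².
Result: 6.60 × 10⁻³ × 3.898 × 10⁻³² = 2.573 × 10⁻³⁴ m².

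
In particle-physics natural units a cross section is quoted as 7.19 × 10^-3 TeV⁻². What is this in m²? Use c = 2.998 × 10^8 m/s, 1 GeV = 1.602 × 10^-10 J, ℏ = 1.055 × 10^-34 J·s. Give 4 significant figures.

2.803 × 10^-40 m²

Area is [L]² = [E]⁻²·(ℏc)²; restore (ℏc)².
1 GeV⁻² → (ℏc)² × (1 GeV in J)⁻² = 3.898 × 10^-32 m².
Convert the energy scale: 7.19 × 10^-3 TeV⁻² = 7.19 × 10^-9 GeV⁻².
Result: 7.19 × 10^-9 × 3.898 × 10^-32 = 2.803 × 10^-40 m².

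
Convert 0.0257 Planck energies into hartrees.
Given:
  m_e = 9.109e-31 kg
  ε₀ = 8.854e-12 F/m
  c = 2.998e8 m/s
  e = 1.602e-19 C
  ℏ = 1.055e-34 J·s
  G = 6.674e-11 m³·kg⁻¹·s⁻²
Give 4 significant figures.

Planck energy: E_P = √(ℏc⁵/G) = 1.957e9 J
hartree: E_h = m_e e⁴/(4πε₀ℏ)² = 4.354e-18 J
0.0257 × 1.957e9 / 4.354e-18 = 1.155e25

1.155e25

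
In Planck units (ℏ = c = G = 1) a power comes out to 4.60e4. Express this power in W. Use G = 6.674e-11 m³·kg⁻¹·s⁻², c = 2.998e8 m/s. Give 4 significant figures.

1.669e57 W

One Planck power: P_P = c⁵/G = 3.629e52 W.
4.60e4 × 3.629e52 W = 1.669e57 W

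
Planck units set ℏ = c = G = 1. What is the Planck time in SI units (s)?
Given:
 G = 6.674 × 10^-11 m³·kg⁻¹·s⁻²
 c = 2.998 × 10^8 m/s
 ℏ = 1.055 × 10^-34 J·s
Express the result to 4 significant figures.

The unique combination of the constants set to 1 with dimensions of time is t_P = √(ℏG/c⁵).
  = √(2.907 × 10^-87)
  = 5.392 × 10^-44 s

5.392 × 10^-44 s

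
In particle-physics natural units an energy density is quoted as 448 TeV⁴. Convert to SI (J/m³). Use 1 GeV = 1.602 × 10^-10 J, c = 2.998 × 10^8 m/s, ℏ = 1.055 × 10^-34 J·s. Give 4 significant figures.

[E]/[L]³ = [E]⁴/(ℏc)³; restore (ℏc)⁻³.
1 GeV⁴ → 1/(ℏc)³ × (1 GeV in J)⁴ = 2.082 × 10^37 J/m³.
Convert the energy scale: 448 TeV⁴ = 4.48 × 10^14 GeV⁴.
Result: 4.48 × 10^14 × 2.082 × 10^37 = 9.326 × 10^51 J/m³.

9.326 × 10^51 J/m³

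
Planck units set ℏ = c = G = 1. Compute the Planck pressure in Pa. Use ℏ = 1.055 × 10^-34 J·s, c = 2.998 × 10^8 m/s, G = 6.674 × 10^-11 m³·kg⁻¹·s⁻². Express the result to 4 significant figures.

Dimensional analysis gives p_P = c⁷/(ℏG²).
  = 2.177 × 10^59 / 4.699 × 10^-55
  = 4.632 × 10^113 Pa

4.632 × 10^113 Pa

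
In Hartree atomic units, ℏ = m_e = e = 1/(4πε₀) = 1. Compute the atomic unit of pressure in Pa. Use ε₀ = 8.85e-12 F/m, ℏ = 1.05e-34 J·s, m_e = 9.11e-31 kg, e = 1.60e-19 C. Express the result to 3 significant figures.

From ℏ = m_e = e = 1/(4πε₀) = 1 the pressure scale is P_au = E_h/a₀³ = m_e⁴e¹⁰/((4πε₀)⁵ℏ⁸).
E_h = 4.38e-18 J
a₀ = 5.26e-11 m
E_h/a₀³ = 3.01e13 Pa

3.01e13 Pa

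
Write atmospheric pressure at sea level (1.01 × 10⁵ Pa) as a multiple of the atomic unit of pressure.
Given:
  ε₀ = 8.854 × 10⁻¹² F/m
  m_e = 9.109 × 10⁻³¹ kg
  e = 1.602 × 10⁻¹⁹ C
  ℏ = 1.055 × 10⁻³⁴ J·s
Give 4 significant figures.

atomic unit of pressure: P_au = E_h/a₀³ = m_e⁴e¹⁰/((4πε₀)⁵ℏ⁸) = 2.929 × 10¹³ Pa.
1.01 × 10⁵ / 2.929 × 10¹³ = 3.448 × 10⁻⁹

3.448 × 10⁻⁹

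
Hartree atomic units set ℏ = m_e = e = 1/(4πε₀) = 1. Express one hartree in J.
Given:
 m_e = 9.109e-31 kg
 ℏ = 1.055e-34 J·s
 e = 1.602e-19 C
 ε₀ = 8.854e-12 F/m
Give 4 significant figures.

4.354e-18 J

Dimensional analysis gives E_h = m_e e⁴/(4πε₀ℏ)².
  = 6.000e-106 / 1.378e-88
  = 4.354e-18 J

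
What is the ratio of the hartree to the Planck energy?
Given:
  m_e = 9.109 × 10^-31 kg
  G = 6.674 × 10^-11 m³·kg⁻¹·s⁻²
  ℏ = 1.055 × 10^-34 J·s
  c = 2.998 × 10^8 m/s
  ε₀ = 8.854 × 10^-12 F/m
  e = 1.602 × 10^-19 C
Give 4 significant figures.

2.225 × 10^-27

hartree: E_h = m_e e⁴/(4πε₀ℏ)² = 4.354 × 10^-18 J
Planck energy: E_P = √(ℏc⁵/G) = 1.957 × 10^9 J
ratio = 4.354 × 10^-18 / 1.957 × 10^9 = 2.225 × 10^-27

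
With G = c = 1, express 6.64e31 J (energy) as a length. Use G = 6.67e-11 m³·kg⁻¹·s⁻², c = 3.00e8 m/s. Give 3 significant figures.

5.47e-13 m

Energy → length via G/c⁴.
6.64e31 J × (G/c⁴) = 5.47e-13 m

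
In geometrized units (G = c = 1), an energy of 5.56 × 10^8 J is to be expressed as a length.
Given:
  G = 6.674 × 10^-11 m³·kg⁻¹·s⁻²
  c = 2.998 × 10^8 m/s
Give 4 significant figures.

Energy → length via G/c⁴.
5.56 × 10^8 J × (G/c⁴) = 4.593 × 10^-36 m

4.593 × 10^-36 m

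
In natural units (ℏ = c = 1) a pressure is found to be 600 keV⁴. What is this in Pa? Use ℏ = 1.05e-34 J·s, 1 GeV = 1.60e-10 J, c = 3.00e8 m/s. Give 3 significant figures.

Pressure is [E]/[L]³ = [E]⁴/(ℏc)³.
1 GeV⁴ → 1/(ℏc)³ × (1 GeV in J)⁴ = 2.10e37 Pa.
Convert the energy scale: 600 keV⁴ = 6.00e-22 GeV⁴.
Result: 6.00e-22 × 2.10e37 = 1.26e16 Pa.

1.26e16 Pa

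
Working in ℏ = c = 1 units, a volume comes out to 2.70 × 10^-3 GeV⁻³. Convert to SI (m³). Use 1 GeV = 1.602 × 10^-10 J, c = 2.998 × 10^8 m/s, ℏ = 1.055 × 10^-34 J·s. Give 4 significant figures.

2.078 × 10^-50 m³

Volume is [L]³ = [E]⁻³·(ℏc)³.
1 GeV⁻³ → (ℏc)³ × (1 GeV in J)⁻³ = 7.696 × 10^-48 m³.
Result: 2.70 × 10^-3 × 7.696 × 10^-48 = 2.078 × 10^-50 m³.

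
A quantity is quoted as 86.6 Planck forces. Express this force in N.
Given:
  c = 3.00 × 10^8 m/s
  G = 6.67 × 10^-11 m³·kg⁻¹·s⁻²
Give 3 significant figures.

One Planck force: F_P = c⁴/G = 1.21 × 10^44 N.
86.6 × 1.21 × 10^44 N = 1.05 × 10^46 N

1.05 × 10^46 N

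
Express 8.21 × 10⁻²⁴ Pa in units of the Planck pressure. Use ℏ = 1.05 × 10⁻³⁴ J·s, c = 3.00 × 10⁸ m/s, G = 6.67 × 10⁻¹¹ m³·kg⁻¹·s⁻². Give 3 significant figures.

Planck pressure: p_P = c⁷/(ℏG²) = 4.68 × 10¹¹³ Pa.
8.21 × 10⁻²⁴ / 4.68 × 10¹¹³ = 1.75 × 10⁻¹³⁷

1.75 × 10⁻¹³⁷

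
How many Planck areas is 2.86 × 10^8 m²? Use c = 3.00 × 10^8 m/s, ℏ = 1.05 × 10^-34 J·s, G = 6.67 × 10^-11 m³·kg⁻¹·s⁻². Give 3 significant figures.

1.10 × 10^78

Planck area: A_P = ℏG/c³ = 2.59 × 10^-70 m².
2.86 × 10^8 / 2.59 × 10^-70 = 1.10 × 10^78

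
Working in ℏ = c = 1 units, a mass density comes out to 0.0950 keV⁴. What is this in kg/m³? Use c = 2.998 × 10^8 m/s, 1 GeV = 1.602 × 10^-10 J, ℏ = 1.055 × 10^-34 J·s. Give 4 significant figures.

2.200 × 10^-5 kg/m³

Mass density is [E]/(c²[L]³) = [E]⁴/(ℏ³c⁵).
1 GeV⁴ → 1/(ℏ³c⁵) × (1 GeV in J)⁴ = 2.316 × 10^20 kg/m³.
Convert the energy scale: 0.0950 keV⁴ = 9.50 × 10^-26 GeV⁴.
Result: 9.50 × 10^-26 × 2.316 × 10^20 = 2.200 × 10^-5 kg/m³.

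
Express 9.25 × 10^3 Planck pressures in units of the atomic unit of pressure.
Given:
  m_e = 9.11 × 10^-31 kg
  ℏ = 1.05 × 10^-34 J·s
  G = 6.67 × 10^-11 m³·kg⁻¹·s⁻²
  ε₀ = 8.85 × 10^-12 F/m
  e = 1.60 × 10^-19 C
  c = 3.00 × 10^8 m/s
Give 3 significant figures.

Planck pressure: p_P = c⁷/(ℏG²) = 4.68 × 10^113 Pa
atomic unit of pressure: P_au = E_h/a₀³ = m_e⁴e¹⁰/((4πε₀)⁵ℏ⁸) = 3.01 × 10^13 Pa
9.25 × 10^3 × 4.68 × 10^113 / 3.01 × 10^13 = 1.44 × 10^104

1.44 × 10^104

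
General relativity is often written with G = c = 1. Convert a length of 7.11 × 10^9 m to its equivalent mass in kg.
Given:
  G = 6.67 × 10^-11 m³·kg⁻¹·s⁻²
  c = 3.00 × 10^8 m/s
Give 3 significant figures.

Length → mass via c²/G.
7.11 × 10^9 m × (c²/G) = 9.59 × 10^36 kg

9.59 × 10^36 kg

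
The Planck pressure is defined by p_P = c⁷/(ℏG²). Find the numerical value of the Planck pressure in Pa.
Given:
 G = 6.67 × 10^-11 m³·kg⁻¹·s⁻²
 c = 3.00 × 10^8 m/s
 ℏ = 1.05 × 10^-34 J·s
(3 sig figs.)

4.68 × 10^113 Pa

p_P = c⁷/(ℏG²)
  = 2.19 × 10^59 / 4.67 × 10^-55
  = 4.68 × 10^113 Pa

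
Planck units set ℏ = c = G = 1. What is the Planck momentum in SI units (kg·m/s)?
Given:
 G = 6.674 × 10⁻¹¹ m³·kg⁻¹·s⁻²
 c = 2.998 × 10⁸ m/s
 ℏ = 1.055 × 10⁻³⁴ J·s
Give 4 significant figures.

6.527 kg·m/s

From ℏ = c = G = 1 the momentum scale is p_P = √(ℏc³/G).
  = √(42.60)
  = 6.527 kg·m/s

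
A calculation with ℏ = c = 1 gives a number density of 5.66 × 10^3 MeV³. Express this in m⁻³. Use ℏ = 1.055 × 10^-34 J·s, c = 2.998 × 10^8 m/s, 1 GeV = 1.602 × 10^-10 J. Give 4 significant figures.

Number density is [L]⁻³ = [E]³/(ℏc)³.
1 GeV³ → 1/(ℏc)³ × (1 GeV in J)³ = 1.299 × 10^47 m⁻³.
Convert the energy scale: 5.66 × 10^3 MeV³ = 5.66 × 10^-6 GeV³.
Result: 5.66 × 10^-6 × 1.299 × 10^47 = 7.354 × 10^41 m⁻³.

7.354 × 10^41 m⁻³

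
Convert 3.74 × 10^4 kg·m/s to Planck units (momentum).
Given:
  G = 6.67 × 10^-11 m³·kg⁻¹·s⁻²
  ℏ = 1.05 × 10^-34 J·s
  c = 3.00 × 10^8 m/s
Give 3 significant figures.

Planck momentum: p_P = √(ℏc³/G) = 6.52 kg·m/s.
3.74 × 10^4 / 6.52 = 5.74 × 10^3

5.74 × 10^3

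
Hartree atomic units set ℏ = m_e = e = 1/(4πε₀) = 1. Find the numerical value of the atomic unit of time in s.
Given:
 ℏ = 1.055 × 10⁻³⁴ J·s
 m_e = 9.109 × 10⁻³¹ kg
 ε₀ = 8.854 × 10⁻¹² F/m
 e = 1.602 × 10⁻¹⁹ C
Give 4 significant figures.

Dimensional analysis gives τ_au = (4πε₀)²ℏ³/(m_e e⁴).
E_h = 4.354 × 10⁻¹⁸ J
ℏ/E_h = 2.423 × 10⁻¹⁷ s

2.423 × 10⁻¹⁷ s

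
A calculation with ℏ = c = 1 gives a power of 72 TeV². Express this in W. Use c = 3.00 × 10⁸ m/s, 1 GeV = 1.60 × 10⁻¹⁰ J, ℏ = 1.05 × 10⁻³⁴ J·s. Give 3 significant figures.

1.76 × 10²² W

Power is [E]/[T] = [E]²/ℏ.
1 GeV² → 1/ℏ × (1 GeV in J)² = 2.44 × 10¹⁴ W.
Convert the energy scale: 72 TeV² = 7.20 × 10⁷ GeV².
Result: 7.20 × 10⁷ × 2.44 × 10¹⁴ = 1.76 × 10²² W.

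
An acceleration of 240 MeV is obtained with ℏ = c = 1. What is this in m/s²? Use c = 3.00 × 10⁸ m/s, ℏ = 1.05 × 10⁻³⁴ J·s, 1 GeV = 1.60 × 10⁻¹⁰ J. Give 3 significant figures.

Acceleration is [L]/[T]² = c·[E]/ℏ.
1 GeV → c/ℏ × (1 GeV in J) = 4.57 × 10³² m/s².
Convert the energy scale: 240 MeV = 0.240 GeV.
Result: 0.240 × 4.57 × 10³² = 1.10 × 10³² m/s².

1.10 × 10³² m/s²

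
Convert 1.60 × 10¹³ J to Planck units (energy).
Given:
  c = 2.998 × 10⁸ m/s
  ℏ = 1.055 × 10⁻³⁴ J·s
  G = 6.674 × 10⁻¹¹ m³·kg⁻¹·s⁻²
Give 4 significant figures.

8.177 × 10³

Planck energy: E_P = √(ℏc⁵/G) = 1.957 × 10⁹ J.
1.60 × 10¹³ / 1.957 × 10⁹ = 8.177 × 10³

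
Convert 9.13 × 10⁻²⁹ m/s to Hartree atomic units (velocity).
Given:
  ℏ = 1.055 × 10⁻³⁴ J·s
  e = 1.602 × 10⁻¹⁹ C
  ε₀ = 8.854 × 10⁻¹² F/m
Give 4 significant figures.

4.176 × 10⁻³⁵

atomic unit of velocity: v_au = e²/(4πε₀ℏ) = 2.186 × 10⁶ m/s.
9.13 × 10⁻²⁹ / 2.186 × 10⁶ = 4.176 × 10⁻³⁵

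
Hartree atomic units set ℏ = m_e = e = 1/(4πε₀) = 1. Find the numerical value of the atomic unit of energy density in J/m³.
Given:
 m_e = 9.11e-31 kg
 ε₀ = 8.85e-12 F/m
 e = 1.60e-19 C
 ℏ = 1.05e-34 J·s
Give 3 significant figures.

Dimensional analysis gives u_au = E_h/a₀³ = m_e⁴e¹⁰/((4πε₀)⁵ℏ⁸).
E_h = 4.38e-18 J
a₀ = 5.26e-11 m
E_h/a₀³ = 3.01e13 J/m³

3.01e13 J/m³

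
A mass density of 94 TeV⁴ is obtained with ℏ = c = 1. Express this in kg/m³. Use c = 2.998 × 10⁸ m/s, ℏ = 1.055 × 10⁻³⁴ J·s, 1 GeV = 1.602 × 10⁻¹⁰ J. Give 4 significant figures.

2.177 × 10³⁴ kg/m³

Mass density is [E]/(c²[L]³) = [E]⁴/(ℏ³c⁵).
1 GeV⁴ → 1/(ℏ³c⁵) × (1 GeV in J)⁴ = 2.316 × 10²⁰ kg/m³.
Convert the energy scale: 94 TeV⁴ = 9.40 × 10¹³ GeV⁴.
Result: 9.40 × 10¹³ × 2.316 × 10²⁰ = 2.177 × 10³⁴ kg/m³.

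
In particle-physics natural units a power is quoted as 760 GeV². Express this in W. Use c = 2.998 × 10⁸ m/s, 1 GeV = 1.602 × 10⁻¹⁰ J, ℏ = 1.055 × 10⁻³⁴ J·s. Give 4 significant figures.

1.849 × 10¹⁷ W

Power is [E]/[T] = [E]²/ℏ.
1 GeV² → 1/ℏ × (1 GeV in J)² = 2.433 × 10¹⁴ W.
Result: 760 × 2.433 × 10¹⁴ = 1.849 × 10¹⁷ W.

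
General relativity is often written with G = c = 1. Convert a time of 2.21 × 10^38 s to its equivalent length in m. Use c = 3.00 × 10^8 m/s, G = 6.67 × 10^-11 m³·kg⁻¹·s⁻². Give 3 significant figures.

6.63 × 10^46 m

Time → length via c.
2.21 × 10^38 s × (c) = 6.63 × 10^46 m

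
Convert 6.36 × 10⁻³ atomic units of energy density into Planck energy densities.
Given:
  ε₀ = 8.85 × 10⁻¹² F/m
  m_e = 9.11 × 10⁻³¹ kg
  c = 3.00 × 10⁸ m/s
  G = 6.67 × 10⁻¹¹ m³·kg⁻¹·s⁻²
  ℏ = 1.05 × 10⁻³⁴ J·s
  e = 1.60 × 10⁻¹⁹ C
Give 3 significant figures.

4.09 × 10⁻¹⁰³

atomic unit of energy density: u_au = E_h/a₀³ = m_e⁴e¹⁰/((4πε₀)⁵ℏ⁸) = 3.01 × 10¹³ J/m³
Planck energy density: u_P = c⁷/(ℏG²) = 4.68 × 10¹¹³ J/m³
6.36 × 10⁻³ × 3.01 × 10¹³ / 4.68 × 10¹¹³ = 4.09 × 10⁻¹⁰³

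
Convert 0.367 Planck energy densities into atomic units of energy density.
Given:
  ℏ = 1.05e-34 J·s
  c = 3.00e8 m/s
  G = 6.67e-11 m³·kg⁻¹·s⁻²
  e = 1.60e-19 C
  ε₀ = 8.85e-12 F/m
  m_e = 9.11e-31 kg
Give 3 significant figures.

Planck energy density: u_P = c⁷/(ℏG²) = 4.68e113 J/m³
atomic unit of energy density: u_au = E_h/a₀³ = m_e⁴e¹⁰/((4πε₀)⁵ℏ⁸) = 3.01e13 J/m³
0.367 × 4.68e113 / 3.01e13 = 5.70e99

5.70e99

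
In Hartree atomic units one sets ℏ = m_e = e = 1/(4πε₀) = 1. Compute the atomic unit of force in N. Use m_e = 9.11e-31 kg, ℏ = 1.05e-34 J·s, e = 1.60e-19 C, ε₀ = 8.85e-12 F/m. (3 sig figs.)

8.33e-8 N

F_au = E_h/a₀ = m_e²e⁶/((4πε₀)³ℏ⁴)
E_h = 4.38e-18 J
a₀ = 5.26e-11 m
E_h/a₀ = 8.33e-8 N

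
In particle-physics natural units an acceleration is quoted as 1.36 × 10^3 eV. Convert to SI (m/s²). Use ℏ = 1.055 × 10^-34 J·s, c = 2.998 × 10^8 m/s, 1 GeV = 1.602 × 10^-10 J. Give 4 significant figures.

6.191 × 10^26 m/s²

Acceleration is [L]/[T]² = c·[E]/ℏ.
1 GeV → c/ℏ × (1 GeV in J) = 4.552 × 10^32 m/s².
Convert the energy scale: 1.36 × 10^3 eV = 1.36 × 10^-6 GeV.
Result: 1.36 × 10^-6 × 4.552 × 10^32 = 6.191 × 10^26 m/s².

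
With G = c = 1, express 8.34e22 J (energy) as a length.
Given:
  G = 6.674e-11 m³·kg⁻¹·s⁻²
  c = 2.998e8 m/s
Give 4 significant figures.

6.890e-22 m

Energy → length via G/c⁴.
8.34e22 J × (G/c⁴) = 6.890e-22 m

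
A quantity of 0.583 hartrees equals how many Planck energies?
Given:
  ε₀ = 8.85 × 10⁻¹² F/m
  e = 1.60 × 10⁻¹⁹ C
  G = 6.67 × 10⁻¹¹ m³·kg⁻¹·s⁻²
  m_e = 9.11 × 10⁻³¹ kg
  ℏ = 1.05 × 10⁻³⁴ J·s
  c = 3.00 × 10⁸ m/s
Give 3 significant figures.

1.31 × 10⁻²⁷

hartree: E_h = m_e e⁴/(4πε₀ℏ)² = 4.38 × 10⁻¹⁸ J
Planck energy: E_P = √(ℏc⁵/G) = 1.96 × 10⁹ J
0.583 × 4.38 × 10⁻¹⁸ / 1.96 × 10⁹ = 1.31 × 10⁻²⁷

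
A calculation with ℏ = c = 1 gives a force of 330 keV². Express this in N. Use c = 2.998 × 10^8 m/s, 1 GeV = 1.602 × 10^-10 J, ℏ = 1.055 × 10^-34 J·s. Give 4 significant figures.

Force is [E]/[L] = [E]²/(ℏc); restore (ℏc)⁻¹.
1 GeV² → 1/(ℏc) × (1 GeV in J)² = 8.114 × 10^5 N.
Convert the energy scale: 330 keV² = 3.30 × 10^-10 GeV².
Result: 3.30 × 10^-10 × 8.114 × 10^5 = 2.678 × 10^-4 N.

2.678 × 10^-4 N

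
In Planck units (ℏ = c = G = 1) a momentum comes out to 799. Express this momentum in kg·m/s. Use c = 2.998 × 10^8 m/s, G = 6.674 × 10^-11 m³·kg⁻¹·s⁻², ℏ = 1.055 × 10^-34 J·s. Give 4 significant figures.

One Planck momentum: p_P = √(ℏc³/G) = 6.527 kg·m/s.
799 × 6.527 kg·m/s = 5.215 × 10^3 kg·m/s

5.215 × 10^3 kg·m/s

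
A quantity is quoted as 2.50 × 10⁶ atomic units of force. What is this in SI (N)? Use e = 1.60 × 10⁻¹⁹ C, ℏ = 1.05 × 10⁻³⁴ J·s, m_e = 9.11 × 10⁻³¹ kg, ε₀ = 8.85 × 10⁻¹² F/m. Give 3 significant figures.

One atomic unit of force: F_au = E_h/a₀ = m_e²e⁶/((4πε₀)³ℏ⁴) = 8.33 × 10⁻⁸ N.
2.50 × 10⁶ × 8.33 × 10⁻⁸ N = 0.208 N

0.208 N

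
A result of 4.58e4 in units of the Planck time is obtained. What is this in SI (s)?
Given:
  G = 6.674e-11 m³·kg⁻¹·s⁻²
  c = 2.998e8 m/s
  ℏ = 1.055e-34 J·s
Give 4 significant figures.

One Planck time: t_P = √(ℏG/c⁵) = 5.392e-44 s.
4.58e4 × 5.392e-44 s = 2.469e-39 s

2.469e-39 s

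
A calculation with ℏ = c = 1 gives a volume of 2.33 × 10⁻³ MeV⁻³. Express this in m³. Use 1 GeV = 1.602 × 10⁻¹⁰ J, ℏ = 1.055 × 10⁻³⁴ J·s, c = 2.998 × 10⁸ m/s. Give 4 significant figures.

Volume is [L]³ = [E]⁻³·(ℏc)³.
1 GeV⁻³ → (ℏc)³ × (1 GeV in J)⁻³ = 7.696 × 10⁻⁴⁸ m³.
Convert the energy scale: 2.33 × 10⁻³ MeV⁻³ = 2.33 × 10⁶ GeV⁻³.
Result: 2.33 × 10⁶ × 7.696 × 10⁻⁴⁸ = 1.793 × 10⁻⁴¹ m³.

1.793 × 10⁻⁴¹ m³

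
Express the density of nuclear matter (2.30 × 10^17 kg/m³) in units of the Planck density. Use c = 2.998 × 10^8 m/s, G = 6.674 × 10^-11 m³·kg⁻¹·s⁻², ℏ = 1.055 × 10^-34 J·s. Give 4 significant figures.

4.463 × 10^-80

Planck density: ρ_P = c⁵/(ℏG²) = 5.154 × 10^96 kg/m³.
2.30 × 10^17 / 5.154 × 10^96 = 4.463 × 10^-80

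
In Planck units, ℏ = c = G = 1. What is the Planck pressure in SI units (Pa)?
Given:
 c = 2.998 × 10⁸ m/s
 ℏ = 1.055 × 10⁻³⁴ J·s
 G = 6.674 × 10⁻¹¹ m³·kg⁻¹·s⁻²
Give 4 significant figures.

4.632 × 10¹¹³ Pa

The unique combination of the constants set to 1 with dimensions of pressure is p_P = c⁷/(ℏG²).
  = 2.177 × 10⁵⁹ / 4.699 × 10⁻⁵⁵
  = 4.632 × 10¹¹³ Pa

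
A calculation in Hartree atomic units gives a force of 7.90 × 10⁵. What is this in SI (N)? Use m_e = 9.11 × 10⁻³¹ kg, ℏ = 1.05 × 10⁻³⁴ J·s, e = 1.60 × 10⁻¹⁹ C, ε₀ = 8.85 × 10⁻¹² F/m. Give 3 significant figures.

One atomic unit of force: F_au = E_h/a₀ = m_e²e⁶/((4πε₀)³ℏ⁴) = 8.33 × 10⁻⁸ N.
7.90 × 10⁵ × 8.33 × 10⁻⁸ N = 0.0658 N

0.0658 N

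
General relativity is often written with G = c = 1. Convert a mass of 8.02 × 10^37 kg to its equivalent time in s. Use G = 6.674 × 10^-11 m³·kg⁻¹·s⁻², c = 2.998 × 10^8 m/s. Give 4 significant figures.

198.6 s

Mass → time via G/c³.
8.02 × 10^37 kg × (G/c³) = 198.6 s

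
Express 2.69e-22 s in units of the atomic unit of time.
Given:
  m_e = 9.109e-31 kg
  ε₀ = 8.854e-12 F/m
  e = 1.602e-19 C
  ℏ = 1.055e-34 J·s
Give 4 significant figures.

atomic unit of time: τ_au = (4πε₀)²ℏ³/(m_e e⁴) = 2.423e-17 s.
2.69e-22 / 2.423e-17 = 1.110e-5

1.110e-5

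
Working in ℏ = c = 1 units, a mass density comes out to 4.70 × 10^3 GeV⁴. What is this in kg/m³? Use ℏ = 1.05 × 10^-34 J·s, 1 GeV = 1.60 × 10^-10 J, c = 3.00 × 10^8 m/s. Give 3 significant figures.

Mass density is [E]/(c²[L]³) = [E]⁴/(ℏ³c⁵).
1 GeV⁴ → 1/(ℏ³c⁵) × (1 GeV in J)⁴ = 2.33 × 10^20 kg/m³.
Result: 4.70 × 10^3 × 2.33 × 10^20 = 1.09 × 10^24 kg/m³.

1.09 × 10^24 kg/m³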